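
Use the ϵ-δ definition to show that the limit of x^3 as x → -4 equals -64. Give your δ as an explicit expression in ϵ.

δ = min(1, ϵ/61)

Suppose ϵ > 0. We seek δ > 0 with 0 < |x + 4| < δ ⇒ |x^3 + 64| < ϵ.
Factor: x^3 + 64 = (x + 4)(x^2 - 4x + 16), so |x^3 + 64| = |x + 4|·|x^2 - 4x + 16|.
Impose δ ≤ 1 so that |x| < 5; then |x^2 - 4x + 16| ≤ 61.
Hence |x^3 + 64| ≤ 61|x + 4|, which is < ϵ once |x + 4| < ϵ/61.
Take δ = min(1, ϵ/61). If 0 < |x + 4| < δ then both bounds hold and |x^3 + 64| ≤ 61|x + 4| < 61·(ϵ/61) = ϵ.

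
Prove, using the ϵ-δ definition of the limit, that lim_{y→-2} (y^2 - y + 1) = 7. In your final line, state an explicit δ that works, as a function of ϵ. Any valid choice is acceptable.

δ = min(2, ϵ/7)

Suppose ϵ > 0. We want δ > 0 such that 0 < |y + 2| < δ implies |(y^2 - y + 1) − 7| < ϵ.
(y^2 - y + 1) − 7 = y^2 - y - 6 = (y + 2)(y - 3).
So |(y^2 - y + 1) − 7| = |y + 2|·|y - 3|.
Assume first that |y + 2| < 2, so |y| < 4. Then |y - 3| ≤ 4 + 3 = 7.
Hence |(y^2 - y + 1) − 7| ≤ 7|y + 2| < ϵ provided |y + 2| < ϵ/7.
Choosing δ = min(2, ϵ/7) ensures both conditions, hence |(y^2 - y + 1) − 7| < ϵ.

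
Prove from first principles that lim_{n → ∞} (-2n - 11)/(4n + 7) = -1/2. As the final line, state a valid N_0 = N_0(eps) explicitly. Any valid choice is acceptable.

N_0 = (15/8)/eps

Let eps > 0 be given. For n ≥ 1, |(-2n - 11)/(4n + 7) + 1/2| = |-30|/(4(4n + 7)) = 30/(4(4n + 7)).
Since 4n + 7 ≥ 4n for n ≥ 1, this is ≤ 30/(4·4n) = (15/8)/n.
So |(-2n - 11)/(4n + 7) + 1/2| < eps whenever n > (15/8)/eps.
Take N_0 = (15/8)/eps. If n > N_0 then |(-2n - 11)/(4n + 7) + 1/2| ≤ (15/8)/n < eps.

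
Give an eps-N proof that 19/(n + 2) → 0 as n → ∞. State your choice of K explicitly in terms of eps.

Suppose eps > 0. For n ≥ 1, |19/(n + 2) − 0| = 19/(n + 2) ≤ 19/n.
We need 19/n < eps, i.e. n > 19/eps.
Take K = 19/eps. If n > K then |19/(n + 2)| ≤ 19/n < eps.

K = 19/eps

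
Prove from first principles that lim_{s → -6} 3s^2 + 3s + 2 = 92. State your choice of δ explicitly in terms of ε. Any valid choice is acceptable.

Fix ε > 0. We want δ > 0 such that 0 < |s + 6| < δ implies |(3s^2 + 3s + 2) − 92| < ε.
(3s^2 + 3s + 2) − 92 = 3s^2 + 3s - 90 = (s + 6)(3s - 15).
So |(3s^2 + 3s + 2) − 92| = |s + 6|·|3s - 15|.
Require δ ≤ 1. Then |s + 6| < 1 gives |s| < 7, and by the triangle inequality |3s - 15| ≤ 3·7 + 15 = 36.
Hence |(3s^2 + 3s + 2) − 92| ≤ 36|s + 6| < ε provided |s + 6| < ε/36.
Take δ = min(1, ε/36). Then 0 < |s + 6| < δ gives both |s + 6| < 1 and |s + 6| < ε/36, so |(3s^2 + 3s + 2) − 92| < ε.

δ = min(1, ε/36)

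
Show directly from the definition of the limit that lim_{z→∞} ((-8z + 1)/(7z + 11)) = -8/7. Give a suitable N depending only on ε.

Suppose ε > 0. We seek N > 0 such that z > N implies |(-8z + 1)/(7z + 11) + 8/7| < ε.
(-8z + 1)/(7z + 11) + 8/7 = (7(-8z + 1) − (-8)(7z + 11)) / (7(7z + 11)) = 95/(7(7z + 11)).
For z > 0 we have 7z + 11 > 7z, so |(-8z + 1)/(7z + 11) + 8/7| = 95/(7(7z + 11)) < 95/(7·7z) = (95/49)/z.
Thus |(-8z + 1)/(7z + 11) + 8/7| < ε whenever z > (95/49)/ε.
Take N = (95/49)/ε. If z > N then |(-8z + 1)/(7z + 11) + 8/7| < (95/49)/z < ε.

N = (95/49)/ε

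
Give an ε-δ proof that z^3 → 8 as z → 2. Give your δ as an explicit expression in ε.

δ = min(1, ε/19)

Suppose ε > 0. We seek δ > 0 with 0 < |z − 2| < δ ⇒ |z^3 − 8| < ε.
Factor: z^3 − 8 = (z − 2)(z^2 + 2z + 4), so |z^3 − 8| = |z − 2|·|z^2 + 2z + 4|.
Impose δ ≤ 1 so that |z| < 3; then |z^2 + 2z + 4| ≤ 19.
Hence |z^3 − 8| ≤ 19|z − 2|, which is < ε once |z − 2| < ε/19.
Take δ = min(1, ε/19). If 0 < |z − 2| < δ then both bounds hold and |z^3 − 8| ≤ 19|z − 2| < 19·(ε/19) = ε.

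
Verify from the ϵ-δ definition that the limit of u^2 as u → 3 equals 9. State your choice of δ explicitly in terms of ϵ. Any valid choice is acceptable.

Let ϵ > 0. We seek δ > 0 with 0 < |u − 3| < δ ⇒ |u^2 − 9| < ϵ.
Factor: u^2 − 9 = (u − 3)(u + 3), so |u^2 − 9| = |u − 3|·|u + 3|.
Impose δ ≤ 2 so that |u| < 5; then |u + 3| ≤ 8.
Hence |u^2 − 9| ≤ 8|u − 3|, which is < ϵ once |u − 3| < ϵ/8.
Take δ = min(2, ϵ/8). If 0 < |u − 3| < δ then both bounds hold and |u^2 − 9| ≤ 8|u − 3| < 8·(ϵ/8) = ϵ.

δ = min(2, ϵ/8)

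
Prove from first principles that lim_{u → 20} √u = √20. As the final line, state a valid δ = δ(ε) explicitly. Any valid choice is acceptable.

δ = min(20, √20·ε)

Let ε > 0 be given. We want δ > 0 such that 0 < |u − 20| < δ implies |√u − √20| < ε.
Multiplying by the conjugate, |√u − √20| = |u − 20|/(√u + √20).
Restrict δ ≤ 20 so that |u − 20| < 20 forces u > 0, and then √u + √20 > √20.
Hence |√u − √20| < |u − 20|/√20, which is < ε once |u − 20| < √20·ε.
Take δ = min(20, √20·ε). If 0 < |u − 20| < δ then u > 0 and |√u − √20| < |u − 20|/√20 < ε.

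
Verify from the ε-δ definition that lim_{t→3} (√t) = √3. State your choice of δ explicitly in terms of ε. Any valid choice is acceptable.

Let ε > 0. We want δ > 0 such that 0 < |t − 3| < δ implies |√t − √3| < ε.
Multiplying by the conjugate, |√t − √3| = |t − 3|/(√t + √3).
Restrict δ ≤ 3 so that |t − 3| < 3 forces t > 0, and then √t + √3 > √3.
Hence |√t − √3| < |t − 3|/√3, which is < ε once |t − 3| < √3·ε.
Take δ = min(3, √3·ε). If 0 < |t − 3| < δ then t > 0 and |√t − √3| < |t − 3|/√3 < ε.

δ = min(3, √3·ε)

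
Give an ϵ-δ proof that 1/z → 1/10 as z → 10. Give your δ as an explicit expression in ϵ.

Let ϵ > 0 be given. We seek δ > 0 such that 0 < |z − 10| < δ implies |1/z − (1/10)| < ϵ.
|1/z − (1/10)| = |10 − z|/(10·|z|) = |z − 10|/(10|z|).
Restrict δ ≤ 5. Then |z − 10| < 5 gives |z| > 5, so 10|z| > 50.
Then |1/z − (1/10)| < |z − 10|/50, which is < ϵ when |z − 10| < 50ϵ.
Take δ = min(5, 50ϵ). Then 0 < |z − 10| < δ gives both |z − 10| < 5 and |z − 10| < 50ϵ, so |1/z − (1/10)| < ϵ.

δ = min(5, 50ϵ)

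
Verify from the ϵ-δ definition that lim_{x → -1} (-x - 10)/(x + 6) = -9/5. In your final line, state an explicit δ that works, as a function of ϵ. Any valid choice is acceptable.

δ = min(5/2, (25/8)ϵ)

Let ϵ > 0. We want δ > 0 with 0 < |x + 1| < δ ⇒ |(-x - 10)/(x + 6) + 9/5| < ϵ.
Combining over a common denominator, (-x - 10)/(x + 6) + 9/5 = [(-x - 10)·5 − (-9)·(x + 6)] / [5·(x + 6)] = 4(x + 1) / (5(x + 6)).
So |(-x - 10)/(x + 6) + 9/5| = 4|x + 1| / (5·|x + 6|).
Restrict δ ≤ 5/2. Then |x + 1| < 5/2 gives |x + 6| = |(x + 1) + 5| ≥ 5 − 5/2 = 5/2.
Hence |(-x - 10)/(x + 6) + 9/5| < 4|x + 1|/(5·(5/2)) = (8/25)|x + 1|, which is < ϵ once |x + 1| < (25/8)ϵ.
Take δ = min(5/2, (25/8)ϵ). Then 0 < |x + 1| < δ forces both bounds, so |(-x - 10)/(x + 6) + 9/5| < ϵ.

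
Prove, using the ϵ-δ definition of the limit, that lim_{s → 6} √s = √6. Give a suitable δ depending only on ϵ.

δ = min(6, √6·ϵ)

Fix ϵ > 0. We want δ > 0 such that 0 < |s − 6| < δ implies |√s − √6| < ϵ.
Rationalise: √s − √6 = (s − 6)/(√s + √6), so |√s − √6| = |s − 6|/(√s + √6).
Restrict δ ≤ 6 so that |s − 6| < 6 forces s > 0, and then √s + √6 > √6.
Hence |√s − √6| < |s − 6|/√6, which is < ϵ once |s − 6| < √6·ϵ.
Take δ = min(6, √6·ϵ). If 0 < |s − 6| < δ then s > 0 and |√s − √6| < |s − 6|/√6 < ϵ.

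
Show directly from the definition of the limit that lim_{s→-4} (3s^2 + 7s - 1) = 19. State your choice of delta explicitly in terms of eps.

delta = min(1, eps/20)

Fix eps > 0. We want delta > 0 such that 0 < |s + 4| < delta implies |(3s^2 + 7s - 1) − 19| < eps.
(3s^2 + 7s - 1) − 19 = 3s^2 + 7s - 20 = (s + 4)(3s - 5).
So |(3s^2 + 7s - 1) − 19| = |s + 4|·|3s - 5|.
Assume first that |s + 4| < 1, so |s| < 5. Then |3s - 5| ≤ 3·5 + 5 = 20.
Hence |(3s^2 + 7s - 1) − 19| ≤ 20|s + 4| < eps provided |s + 4| < eps/20.
Choosing delta = min(1, eps/20) ensures both conditions, hence |(3s^2 + 7s - 1) − 19| < eps.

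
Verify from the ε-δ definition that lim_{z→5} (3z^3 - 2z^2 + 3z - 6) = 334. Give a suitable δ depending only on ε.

Suppose ε > 0. We want δ > 0 such that 0 < |z − 5| < δ implies |(3z^3 - 2z^2 + 3z - 6) − 334| < ε.
(3z^3 - 2z^2 + 3z - 6) − 334 = 3z^3 - 2z^2 + 3z - 340 = (z − 5)(3z^2 + 13z + 68).
So |(3z^3 - 2z^2 + 3z - 6) − 334| = |z − 5|·|3z^2 + 13z + 68|.
Assume first that |z − 5| < 2, so |z| < 7. Then |3z^2 + 13z + 68| ≤ 3·7^2 + 13·7 + 68 = 306.
Hence |(3z^3 - 2z^2 + 3z - 6) − 334| ≤ 306|z − 5| < ε provided |z − 5| < ε/306.
Take δ = min(2, ε/306). Then 0 < |z − 5| < δ gives both |z − 5| < 2 and |z − 5| < ε/306, so |(3z^3 - 2z^2 + 3z - 6) − 334| < ε.

δ = min(2, ε/306)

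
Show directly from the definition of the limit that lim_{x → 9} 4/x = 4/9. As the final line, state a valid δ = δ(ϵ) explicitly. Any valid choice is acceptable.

Let ϵ > 0. We seek δ > 0 such that 0 < |x − 9| < δ implies |4/x − (4/9)| < ϵ.
|4/x − (4/9)| = 4·|9 − x|/(9·|x|) = 4|x − 9|/(9|x|).
Require δ ≤ 9/2 so that |x| > 9 − 9/2 = 9/2, hence 9|x| > 81/2.
Then |4/x − (4/9)| < 4|x − 9|/(81/2), which is < ϵ when |x − 9| < (81/8)ϵ.
Take δ = min(9/2, (81/8)ϵ). Then 0 < |x − 9| < δ gives both |x − 9| < 9/2 and |x − 9| < (81/8)ϵ, so |4/x − (4/9)| < ϵ.

δ = min(9/2, (81/8)ϵ)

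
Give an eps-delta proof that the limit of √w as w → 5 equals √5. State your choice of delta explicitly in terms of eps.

delta = min(5, √5·eps)

Let eps > 0. We want delta > 0 such that 0 < |w − 5| < delta implies |√w − √5| < eps.
Rationalise: √w − √5 = (w − 5)/(√w + √5), so |√w − √5| = |w − 5|/(√w + √5).
Restrict delta ≤ 5 so that |w − 5| < 5 forces w > 0, and then √w + √5 > √5.
Hence |√w − √5| < |w − 5|/√5, which is < eps once |w − 5| < √5·eps.
Take delta = min(5, √5·eps). If 0 < |w − 5| < delta then w > 0 and |√w − √5| < |w − 5|/√5 < eps.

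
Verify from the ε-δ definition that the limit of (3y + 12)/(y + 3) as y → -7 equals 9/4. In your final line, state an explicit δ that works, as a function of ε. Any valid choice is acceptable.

δ = min(2, (8/3)ε)

Fix ε > 0. We want δ > 0 with 0 < |y + 7| < δ ⇒ |(3y + 12)/(y + 3) − (9/4)| < ε.
Combining over a common denominator, (3y + 12)/(y + 3) − (9/4) = [(3y + 12)·(-4) − (-9)·(y + 3)] / [(-4)·(y + 3)] = -3(y + 7) / ((-4)(y + 3)).
So |(3y + 12)/(y + 3) − (9/4)| = 3|y + 7| / (4·|y + 3|).
Require δ ≤ 2, so |y + 3| ≥ |-4| − |y + 7| > 4 − 2 = 2.
Hence |(3y + 12)/(y + 3) − (9/4)| < 3|y + 7|/(4·2) = (3/8)|y + 7|, which is < ε once |y + 7| < (8/3)ε.
Take δ = min(2, (8/3)ε). Then 0 < |y + 7| < δ forces both bounds, so |(3y + 12)/(y + 3) − (9/4)| < ε.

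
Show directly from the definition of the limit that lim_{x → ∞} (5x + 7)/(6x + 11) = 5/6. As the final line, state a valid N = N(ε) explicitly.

N = (13/36)/ε

Let ε > 0. We seek N > 0 such that x > N implies |(5x + 7)/(6x + 11) − (5/6)| < ε.
(5x + 7)/(6x + 11) − (5/6) = (6(5x + 7) − 5(6x + 11)) / (6(6x + 11)) = -13/(6(6x + 11)).
For x > 0 we have 6x + 11 > 6x, so |(5x + 7)/(6x + 11) − (5/6)| = 13/(6(6x + 11)) < 13/(6·6x) = (13/36)/x.
Thus |(5x + 7)/(6x + 11) − (5/6)| < ε whenever x > (13/36)/ε.
Take N = (13/36)/ε. If x > N then |(5x + 7)/(6x + 11) − (5/6)| < (13/36)/x < ε.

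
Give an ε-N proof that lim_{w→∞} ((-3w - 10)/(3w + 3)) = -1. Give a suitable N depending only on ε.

N = (7/3)/ε

Suppose ε > 0. We seek N > 0 such that w > N implies |(-3w - 10)/(3w + 3) + 1| < ε.
(-3w - 10)/(3w + 3) + 1 = (3(-3w - 10) − (-3)(3w + 3)) / (3(3w + 3)) = -21/(3(3w + 3)).
For w > 0 we have 3w + 3 > 3w, so |(-3w - 10)/(3w + 3) + 1| = 21/(3(3w + 3)) < 21/(3·3w) = (7/3)/w.
Thus |(-3w - 10)/(3w + 3) + 1| < ε whenever w > (7/3)/ε.
Take N = (7/3)/ε. If w > N then |(-3w - 10)/(3w + 3) + 1| < (7/3)/w < ε.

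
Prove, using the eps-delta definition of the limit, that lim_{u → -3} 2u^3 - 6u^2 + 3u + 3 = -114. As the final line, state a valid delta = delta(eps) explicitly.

delta = min(1, eps/119)

Let eps > 0. We want delta > 0 such that 0 < |u + 3| < delta implies |(2u^3 - 6u^2 + 3u + 3) + 114| < eps.
(2u^3 - 6u^2 + 3u + 3) + 114 = 2u^3 - 6u^2 + 3u + 117 = (u + 3)(2u^2 - 12u + 39).
So |(2u^3 - 6u^2 + 3u + 3) + 114| = |u + 3|·|2u^2 - 12u + 39|.
Require delta ≤ 1. Then |u + 3| < 1 gives |u| < 4, and by the triangle inequality |2u^2 - 12u + 39| ≤ 2·4^2 + 12·4 + 39 = 119.
Hence |(2u^3 - 6u^2 + 3u + 3) + 114| ≤ 119|u + 3| < eps provided |u + 3| < eps/119.
Choosing delta = min(1, eps/119) ensures both conditions, hence |(2u^3 - 6u^2 + 3u + 3) + 114| < eps.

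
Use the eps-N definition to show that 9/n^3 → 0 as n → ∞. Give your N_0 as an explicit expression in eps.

Fix eps > 0. For n ≥ 1, |9/n^3 − 0| = 9/n^3.
9/n^3 < eps ⇔ n^3 > 9/eps ⇔ n > (9/eps)^{1/3}.
Take N_0 = (9/eps)^{1/3}. Then n > N_0 implies 9/n^3 < eps.

N_0 = (9/eps)^{1/3}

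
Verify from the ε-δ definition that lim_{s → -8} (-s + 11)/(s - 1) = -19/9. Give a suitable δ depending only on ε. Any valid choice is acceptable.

δ = min(9/2, (81/20)ε)

Let ε > 0 be given. We want δ > 0 with 0 < |s + 8| < δ ⇒ |(-s + 11)/(s - 1) + 19/9| < ε.
Combining over a common denominator, (-s + 11)/(s - 1) + 19/9 = [(-s + 11)·(-9) − 19·(s - 1)] / [(-9)·(s - 1)] = -10(s + 8) / ((-9)(s - 1)).
So |(-s + 11)/(s - 1) + 19/9| = 10|s + 8| / (9·|s − 1|).
Restrict δ ≤ 9/2. Then |s + 8| < 9/2 gives |s − 1| = |(s + 8) + (-9)| ≥ 9 − 9/2 = 9/2.
Hence |(-s + 11)/(s - 1) + 19/9| < 10|s + 8|/(9·(9/2)) = (20/81)|s + 8|, which is < ε once |s + 8| < (81/20)ε.
Take δ = min(9/2, (81/20)ε). Then 0 < |s + 8| < δ forces both bounds, so |(-s + 11)/(s - 1) + 19/9| < ε.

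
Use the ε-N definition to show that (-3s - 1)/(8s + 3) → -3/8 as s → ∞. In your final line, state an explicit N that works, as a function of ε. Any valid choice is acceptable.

N = (1/64)/ε

Fix ε > 0. We seek N > 0 such that s > N implies |(-3s - 1)/(8s + 3) + 3/8| < ε.
(-3s - 1)/(8s + 3) + 3/8 = (8(-3s - 1) − (-3)(8s + 3)) / (8(8s + 3)) = 1/(8(8s + 3)).
For s > 0 we have 8s + 3 > 8s, so |(-3s - 1)/(8s + 3) + 3/8| = 1/(8(8s + 3)) < 1/(8·8s) = (1/64)/s.
Thus |(-3s - 1)/(8s + 3) + 3/8| < ε whenever s > (1/64)/ε.
Take N = (1/64)/ε. If s > N then |(-3s - 1)/(8s + 3) + 3/8| < (1/64)/s < ε.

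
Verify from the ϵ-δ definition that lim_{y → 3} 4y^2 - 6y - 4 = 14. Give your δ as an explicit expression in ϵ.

δ = min(1, ϵ/22)

Suppose ϵ > 0. We want δ > 0 such that 0 < |y − 3| < δ implies |(4y^2 - 6y - 4) − 14| < ϵ.
(4y^2 - 6y - 4) − 14 = 4y^2 - 6y - 18 = (y − 3)(4y + 6).
So |(4y^2 - 6y - 4) − 14| = |y − 3|·|4y + 6|.
Require δ ≤ 1. Then |y − 3| < 1 gives |y| < 4, and by the triangle inequality |4y + 6| ≤ 4·4 + 6 = 22.
Hence |(4y^2 - 6y - 4) − 14| ≤ 22|y − 3| < ϵ provided |y − 3| < ϵ/22.
Choosing δ = min(1, ϵ/22) ensures both conditions, hence |(4y^2 - 6y - 4) − 14| < ϵ.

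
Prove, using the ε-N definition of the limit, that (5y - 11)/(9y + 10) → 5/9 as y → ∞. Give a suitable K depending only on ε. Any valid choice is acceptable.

K = (149/81)/ε

Suppose ε > 0. We seek K > 0 such that y > K implies |(5y - 11)/(9y + 10) − (5/9)| < ε.
(5y - 11)/(9y + 10) − (5/9) = (9(5y - 11) − 5(9y + 10)) / (9(9y + 10)) = -149/(9(9y + 10)).
For y > 0 we have 9y + 10 > 9y, so |(5y - 11)/(9y + 10) − (5/9)| = 149/(9(9y + 10)) < 149/(9·9y) = (149/81)/y.
Thus |(5y - 11)/(9y + 10) − (5/9)| < ε whenever y > (149/81)/ε.
Take K = (149/81)/ε. If y > K then |(5y - 11)/(9y + 10) − (5/9)| < (149/81)/y < ε.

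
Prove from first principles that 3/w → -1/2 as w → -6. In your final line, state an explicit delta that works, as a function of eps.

Let eps > 0. We seek delta > 0 such that 0 < |w + 6| < delta implies |3/w + 1/2| < eps.
|3/w + 1/2| = 3·|-6 − w|/(6·|w|) = 3|w + 6|/(6|w|).
Restrict delta ≤ 3. Then |w + 6| < 3 gives |w| > 3, so 6|w| > 18.
Then |3/w + 1/2| < 3|w + 6|/18, which is < eps when |w + 6| < 6eps.
Take delta = min(3, 6eps). Then 0 < |w + 6| < delta gives both |w + 6| < 3 and |w + 6| < 6eps, so |3/w + 1/2| < eps.

delta = min(3, 6eps)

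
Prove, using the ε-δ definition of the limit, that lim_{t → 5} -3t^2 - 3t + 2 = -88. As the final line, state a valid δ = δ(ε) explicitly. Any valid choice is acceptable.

Let ε > 0. We want δ > 0 such that 0 < |t − 5| < δ implies |(-3t^2 - 3t + 2) + 88| < ε.
(-3t^2 - 3t + 2) + 88 = -3t^2 - 3t + 90 = (t − 5)(-3t - 18).
So |(-3t^2 - 3t + 2) + 88| = |t − 5|·|-3t - 18|.
Assume first that |t − 5| < 1, so |t| < 6. Then |-3t - 18| ≤ 3·6 + 18 = 36.
Hence |(-3t^2 - 3t + 2) + 88| ≤ 36|t − 5| < ε provided |t − 5| < ε/36.
Choosing δ = min(1, ε/36) ensures both conditions, hence |(-3t^2 - 3t + 2) + 88| < ε.

δ = min(1, ε/36)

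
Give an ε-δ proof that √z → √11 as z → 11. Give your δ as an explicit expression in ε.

Let ε > 0. We want δ > 0 such that 0 < |z − 11| < δ implies |√z − √11| < ε.
Multiplying by the conjugate, |√z − √11| = |z − 11|/(√z + √11).
Restrict δ ≤ 11 so that |z − 11| < 11 forces z > 0, and then √z + √11 > √11.
Hence |√z − √11| < |z − 11|/√11, which is < ε once |z − 11| < √11·ε.
Take δ = min(11, √11·ε). If 0 < |z − 11| < δ then z > 0 and |√z − √11| < |z − 11|/√11 < ε.

δ = min(11, √11·ε)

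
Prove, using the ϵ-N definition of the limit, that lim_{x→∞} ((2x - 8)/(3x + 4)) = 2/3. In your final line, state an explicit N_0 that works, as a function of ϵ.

Let ϵ > 0. We seek N_0 > 0 such that x > N_0 implies |(2x - 8)/(3x + 4) − (2/3)| < ϵ.
(2x - 8)/(3x + 4) − (2/3) = (3(2x - 8) − 2(3x + 4)) / (3(3x + 4)) = -32/(3(3x + 4)).
For x > 0 we have 3x + 4 > 3x, so |(2x - 8)/(3x + 4) − (2/3)| = 32/(3(3x + 4)) < 32/(3·3x) = (32/9)/x.
Thus |(2x - 8)/(3x + 4) − (2/3)| < ϵ whenever x > (32/9)/ϵ.
Take N_0 = (32/9)/ϵ. If x > N_0 then |(2x - 8)/(3x + 4) − (2/3)| < (32/9)/x < ϵ.

N_0 = (32/9)/ϵ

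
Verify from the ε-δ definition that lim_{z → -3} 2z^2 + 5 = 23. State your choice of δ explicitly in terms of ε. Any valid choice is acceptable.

Let ε > 0 be given. We want δ > 0 such that 0 < |z + 3| < δ implies |(2z^2 + 5) − 23| < ε.
(2z^2 + 5) − 23 = 2z^2 - 18 = (z + 3)(2z - 6).
So |(2z^2 + 5) − 23| = |z + 3|·|2z - 6|.
Require δ ≤ 2. Then |z + 3| < 2 gives |z| < 5, and by the triangle inequality |2z - 6| ≤ 2·5 + 6 = 16.
Hence |(2z^2 + 5) − 23| ≤ 16|z + 3| < ε provided |z + 3| < ε/16.
Take δ = min(2, ε/16). Then 0 < |z + 3| < δ gives both |z + 3| < 2 and |z + 3| < ε/16, so |(2z^2 + 5) − 23| < ε.

δ = min(2, ε/16)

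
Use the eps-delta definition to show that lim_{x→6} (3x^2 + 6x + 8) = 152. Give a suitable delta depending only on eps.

delta = min(1, eps/45)

Suppose eps > 0. We want delta > 0 such that 0 < |x − 6| < delta implies |(3x^2 + 6x + 8) − 152| < eps.
(3x^2 + 6x + 8) − 152 = 3x^2 + 6x - 144 = (x − 6)(3x + 24).
So |(3x^2 + 6x + 8) − 152| = |x − 6|·|3x + 24|.
Assume first that |x − 6| < 1, so |x| < 7. Then |3x + 24| ≤ 3·7 + 24 = 45.
Hence |(3x^2 + 6x + 8) − 152| ≤ 45|x − 6| < eps provided |x − 6| < eps/45.
Choosing delta = min(1, eps/45) ensures both conditions, hence |(3x^2 + 6x + 8) − 152| < eps.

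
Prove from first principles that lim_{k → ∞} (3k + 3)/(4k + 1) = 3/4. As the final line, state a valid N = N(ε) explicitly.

Suppose ε > 0. For k ≥ 1, |(3k + 3)/(4k + 1) − (3/4)| = |9|/(4(4k + 1)) = 9/(4(4k + 1)).
Since 4k + 1 ≥ 4k for k ≥ 1, this is ≤ 9/(4·4k) = (9/16)/k.
So |(3k + 3)/(4k + 1) − (3/4)| < ε whenever k > (9/16)/ε.
Take N = (9/16)/ε. If k > N then |(3k + 3)/(4k + 1) − (3/4)| ≤ (9/16)/k < ε.

N = (9/16)/ε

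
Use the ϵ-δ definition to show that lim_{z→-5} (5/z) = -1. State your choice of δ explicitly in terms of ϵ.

δ = min(5/2, (5/2)ϵ)

Let ϵ > 0 be given. We seek δ > 0 such that 0 < |z + 5| < δ implies |5/z + 1| < ϵ.
|5/z + 1| = 5·|-5 − z|/(5·|z|) = 5|z + 5|/(5|z|).
Restrict δ ≤ 5/2. Then |z + 5| < 5/2 gives |z| > 5/2, so 5|z| > 25/2.
Then |5/z + 1| < 5|z + 5|/(25/2), which is < ϵ when |z + 5| < (5/2)ϵ.
Take δ = min(5/2, (5/2)ϵ). Then 0 < |z + 5| < δ gives both |z + 5| < 5/2 and |z + 5| < (5/2)ϵ, so |5/z + 1| < ϵ.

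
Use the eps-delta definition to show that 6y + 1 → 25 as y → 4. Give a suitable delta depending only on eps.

delta = eps/6

Fix eps > 0. We need delta > 0 so that 0 < |y − 4| < delta implies |(6y + 1) − 25| < eps.
Since (6y + 1) − 25 = 6(y − 4), we have |(6y + 1) − 25| = 6|y − 4|.
So 6|y − 4| < eps exactly when |y − 4| < eps/6.
Choosing delta = eps/6 gives |(6y + 1) − 25| = 6|y − 4| < eps whenever |y − 4| < delta.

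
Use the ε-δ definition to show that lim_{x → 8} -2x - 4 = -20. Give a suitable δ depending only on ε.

δ = ε/2

Let ε > 0. We need δ > 0 so that 0 < |x − 8| < δ implies |(-2x - 4) + 20| < ε.
|(-2x - 4) + 20| = |-2x + 16| = 2|x − 8|.
Thus it suffices that |x − 8| < ε/2.
Take δ = ε/2. If 0 < |x − 8| < δ then |(-2x - 4) + 20| = 2|x − 8| < 2·(ε/2) = ε.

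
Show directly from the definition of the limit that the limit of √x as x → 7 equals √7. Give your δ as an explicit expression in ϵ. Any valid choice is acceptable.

Fix ϵ > 0. We want δ > 0 such that 0 < |x − 7| < δ implies |√x − √7| < ϵ.
Multiplying by the conjugate, |√x − √7| = |x − 7|/(√x + √7).
Restrict δ ≤ 7 so that |x − 7| < 7 forces x > 0, and then √x + √7 > √7.
Hence |√x − √7| < |x − 7|/√7, which is < ϵ once |x − 7| < √7·ϵ.
Take δ = min(7, √7·ϵ). If 0 < |x − 7| < δ then x > 0 and |√x − √7| < |x − 7|/√7 < ϵ.

δ = min(7, √7·ϵ)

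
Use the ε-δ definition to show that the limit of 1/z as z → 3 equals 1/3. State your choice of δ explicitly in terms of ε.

Let ε > 0 be given. We seek δ > 0 such that 0 < |z − 3| < δ implies |1/z − (1/3)| < ε.
|1/z − (1/3)| = |3 − z|/(3·|z|) = |z − 3|/(3|z|).
Restrict δ ≤ 3/2. Then |z − 3| < 3/2 gives |z| > 3/2, so 3|z| > 9/2.
Then |1/z − (1/3)| < |z − 3|/(9/2), which is < ε when |z − 3| < (9/2)ε.
Take δ = min(3/2, (9/2)ε). Then 0 < |z − 3| < δ gives both |z − 3| < 3/2 and |z − 3| < (9/2)ε, so |1/z − (1/3)| < ε.

δ = min(3/2, (9/2)ε)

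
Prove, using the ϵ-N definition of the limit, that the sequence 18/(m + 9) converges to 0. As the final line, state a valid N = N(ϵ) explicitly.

Let ϵ > 0. For m ≥ 1, |18/(m + 9) − 0| = 18/(m + 9) ≤ 18/m.
We need 18/m < ϵ, i.e. m > 18/ϵ.
Take N = 18/ϵ. If m > N then |18/(m + 9)| ≤ 18/m < ϵ.

N = 18/ϵ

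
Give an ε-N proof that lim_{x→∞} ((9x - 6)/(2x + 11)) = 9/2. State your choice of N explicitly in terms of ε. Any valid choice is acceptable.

Suppose ε > 0. We seek N > 0 such that x > N implies |(9x - 6)/(2x + 11) − (9/2)| < ε.
(9x - 6)/(2x + 11) − (9/2) = (2(9x - 6) − 9(2x + 11)) / (2(2x + 11)) = -111/(2(2x + 11)).
For x > 0 we have 2x + 11 > 2x, so |(9x - 6)/(2x + 11) − (9/2)| = 111/(2(2x + 11)) < 111/(2·2x) = (111/4)/x.
Thus |(9x - 6)/(2x + 11) − (9/2)| < ε whenever x > (111/4)/ε.
Take N = (111/4)/ε. If x > N then |(9x - 6)/(2x + 11) − (9/2)| < (111/4)/x < ε.

N = (111/4)/ε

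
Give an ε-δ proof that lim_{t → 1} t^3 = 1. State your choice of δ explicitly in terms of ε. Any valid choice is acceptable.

Fix ε > 0. We seek δ > 0 with 0 < |t − 1| < δ ⇒ |t^3 − 1| < ε.
Factor: t^3 − 1 = (t − 1)(t^2 + t + 1), so |t^3 − 1| = |t − 1|·|t^2 + t + 1|.
Impose δ ≤ 1 so that |t| < 2; then |t^2 + t + 1| ≤ 7.
Hence |t^3 − 1| ≤ 7|t − 1|, which is < ε once |t − 1| < ε/7.
Take δ = min(1, ε/7). If 0 < |t − 1| < δ then both bounds hold and |t^3 − 1| ≤ 7|t − 1| < 7·(ε/7) = ε.

δ = min(1, ε/7)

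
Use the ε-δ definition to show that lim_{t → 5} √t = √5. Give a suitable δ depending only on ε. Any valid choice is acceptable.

δ = min(5, √5·ε)

Fix ε > 0. We want δ > 0 such that 0 < |t − 5| < δ implies |√t − √5| < ε.
Rationalise: √t − √5 = (t − 5)/(√t + √5), so |√t − √5| = |t − 5|/(√t + √5).
Restrict δ ≤ 5 so that |t − 5| < 5 forces t > 0, and then √t + √5 > √5.
Hence |√t − √5| < |t − 5|/√5, which is < ε once |t − 5| < √5·ε.
Take δ = min(5, √5·ε). If 0 < |t − 5| < δ then t > 0 and |√t − √5| < |t − 5|/√5 < ε.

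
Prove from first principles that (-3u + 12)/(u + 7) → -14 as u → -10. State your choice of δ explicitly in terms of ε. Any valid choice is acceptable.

Let ε > 0 be given. We want δ > 0 with 0 < |u + 10| < δ ⇒ |(-3u + 12)/(u + 7) + 14| < ε.
Combining over a common denominator, (-3u + 12)/(u + 7) + 14 = [(-3u + 12)·(-3) − 42·(u + 7)] / [(-3)·(u + 7)] = -33(u + 10) / ((-3)(u + 7)).
So |(-3u + 12)/(u + 7) + 14| = 33|u + 10| / (3·|u + 7|).
Restrict δ ≤ 3/2. Then |u + 10| < 3/2 gives |u + 7| = |(u + 10) + (-3)| ≥ 3 − 3/2 = 3/2.
Hence |(-3u + 12)/(u + 7) + 14| < 33|u + 10|/(3·(3/2)) = (22/3)|u + 10|, which is < ε once |u + 10| < (3/22)ε.
Take δ = min(3/2, (3/22)ε). Then 0 < |u + 10| < δ forces both bounds, so |(-3u + 12)/(u + 7) + 14| < ε.

δ = min(3/2, (3/22)ε)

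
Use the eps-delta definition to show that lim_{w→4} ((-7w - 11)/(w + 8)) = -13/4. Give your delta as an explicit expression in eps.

Fix eps > 0. We want delta > 0 with 0 < |w − 4| < delta ⇒ |(-7w - 11)/(w + 8) + 13/4| < eps.
Combining over a common denominator, (-7w - 11)/(w + 8) + 13/4 = [(-7w - 11)·12 − (-39)·(w + 8)] / [12·(w + 8)] = -45(w − 4) / (12(w + 8)).
So |(-7w - 11)/(w + 8) + 13/4| = 45|w − 4| / (12·|w + 8|).
Require delta ≤ 6, so |w + 8| ≥ |12| − |w − 4| > 12 − 6 = 6.
Hence |(-7w - 11)/(w + 8) + 13/4| < 45|w − 4|/(12·6) = (5/8)|w − 4|, which is < eps once |w − 4| < (8/5)eps.
Take delta = min(6, (8/5)eps). Then 0 < |w − 4| < delta forces both bounds, so |(-7w - 11)/(w + 8) + 13/4| < eps.

delta = min(6, (8/5)eps)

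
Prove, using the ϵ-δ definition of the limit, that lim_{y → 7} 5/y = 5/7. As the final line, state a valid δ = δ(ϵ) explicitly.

δ = min(7/2, (49/10)ϵ)

Let ϵ > 0. We seek δ > 0 such that 0 < |y − 7| < δ implies |5/y − (5/7)| < ϵ.
|5/y − (5/7)| = 5·|7 − y|/(7·|y|) = 5|y − 7|/(7|y|).
Restrict δ ≤ 7/2. Then |y − 7| < 7/2 gives |y| > 7/2, so 7|y| > 49/2.
Then |5/y − (5/7)| < 5|y − 7|/(49/2), which is < ϵ when |y − 7| < (49/10)ϵ.
Take δ = min(7/2, (49/10)ϵ). Then 0 < |y − 7| < δ gives both |y − 7| < 7/2 and |y − 7| < (49/10)ϵ, so |5/y − (5/7)| < ϵ.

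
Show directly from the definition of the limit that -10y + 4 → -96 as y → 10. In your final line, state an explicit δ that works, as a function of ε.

Let ε > 0 be given. We need δ > 0 so that 0 < |y − 10| < δ implies |(-10y + 4) + 96| < ε.
|(-10y + 4) + 96| = |-10y + 100| = 10|y − 10|.
So 10|y − 10| < ε exactly when |y − 10| < ε/10.
Take δ = ε/10. If 0 < |y − 10| < δ then |(-10y + 4) + 96| = 10|y − 10| < 10·(ε/10) = ε.

δ = ε/10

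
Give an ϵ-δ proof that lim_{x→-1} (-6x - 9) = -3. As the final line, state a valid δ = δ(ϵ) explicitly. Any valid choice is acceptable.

δ = ϵ/6

Fix ϵ > 0. We need δ > 0 so that 0 < |x + 1| < δ implies |(-6x - 9) + 3| < ϵ.
|(-6x - 9) + 3| = |-6x - 6| = 6|x + 1|.
So 6|x + 1| < ϵ exactly when |x + 1| < ϵ/6.
Take δ = ϵ/6. If 0 < |x + 1| < δ then |(-6x - 9) + 3| = 6|x + 1| < 6·(ϵ/6) = ϵ.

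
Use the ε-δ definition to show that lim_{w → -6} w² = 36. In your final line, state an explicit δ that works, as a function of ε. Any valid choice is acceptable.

δ = min(1, ε/13)

Let ε > 0 be given. We seek δ > 0 with 0 < |w + 6| < δ ⇒ |w² − 36| < ε.
Factor: w² − 36 = (w + 6)(w - 6), so |w² − 36| = |w + 6|·|w - 6|.
Restrict δ ≤ 1. Then |w + 6| < 1 gives |w| < 7, so by the triangle inequality |w - 6| ≤ 7 + 6 = 13.
Hence |w² − 36| ≤ 13|w + 6|, which is < ε once |w + 6| < ε/13.
Take δ = min(1, ε/13). If 0 < |w + 6| < δ then both bounds hold and |w² − 36| ≤ 13|w + 6| < 13·(ε/13) = ε.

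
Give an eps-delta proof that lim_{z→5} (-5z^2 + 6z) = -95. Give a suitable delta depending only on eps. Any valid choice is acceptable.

Fix eps > 0. We want delta > 0 such that 0 < |z − 5| < delta implies |(-5z^2 + 6z) + 95| < eps.
(-5z^2 + 6z) + 95 = -5z^2 + 6z + 95 = (z − 5)(-5z - 19).
So |(-5z^2 + 6z) + 95| = |z − 5|·|-5z - 19|.
Assume first that |z − 5| < 1, so |z| < 6. Then |-5z - 19| ≤ 5·6 + 19 = 49.
Hence |(-5z^2 + 6z) + 95| ≤ 49|z − 5| < eps provided |z − 5| < eps/49.
Take delta = min(1, eps/49). Then 0 < |z − 5| < delta gives both |z − 5| < 1 and |z − 5| < eps/49, so |(-5z^2 + 6z) + 95| < eps.

delta = min(1, eps/49)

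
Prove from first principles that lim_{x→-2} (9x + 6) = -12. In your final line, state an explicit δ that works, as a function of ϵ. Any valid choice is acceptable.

Suppose ϵ > 0. We need δ > 0 so that 0 < |x + 2| < δ implies |(9x + 6) + 12| < ϵ.
|(9x + 6) + 12| = |9x + 18| = 9|x + 2|.
So 9|x + 2| < ϵ exactly when |x + 2| < ϵ/9.
Choosing δ = ϵ/9 gives |(9x + 6) + 12| = 9|x + 2| < ϵ whenever |x + 2| < δ.

δ = ϵ/9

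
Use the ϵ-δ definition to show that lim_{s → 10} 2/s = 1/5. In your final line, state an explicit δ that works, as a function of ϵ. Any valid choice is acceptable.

δ = min(5, 25ϵ)

Let ϵ > 0. We seek δ > 0 such that 0 < |s − 10| < δ implies |2/s − (1/5)| < ϵ.
|2/s − (1/5)| = 2·|10 − s|/(10·|s|) = 2|s − 10|/(10|s|).
Restrict δ ≤ 5. Then |s − 10| < 5 gives |s| > 5, so 10|s| > 50.
Then |2/s − (1/5)| < 2|s − 10|/50, which is < ϵ when |s − 10| < 25ϵ.
Take δ = min(5, 25ϵ). Then 0 < |s − 10| < δ gives both |s − 10| < 5 and |s − 10| < 25ϵ, so |2/s − (1/5)| < ϵ.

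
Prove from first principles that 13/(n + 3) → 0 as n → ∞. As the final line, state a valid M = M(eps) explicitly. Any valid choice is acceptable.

M = 13/eps

Let eps > 0 be given. For n ≥ 1, |13/(n + 3) − 0| = 13/(n + 3) ≤ 13/n.
We need 13/n < eps, i.e. n > 13/eps.
Take M = 13/eps. If n > M then |13/(n + 3)| ≤ 13/n < eps.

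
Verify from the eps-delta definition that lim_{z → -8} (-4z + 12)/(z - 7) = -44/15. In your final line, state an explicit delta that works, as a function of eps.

delta = min(15/2, (225/32)eps)

Fix eps > 0. We want delta > 0 with 0 < |z + 8| < delta ⇒ |(-4z + 12)/(z - 7) + 44/15| < eps.
Combining over a common denominator, (-4z + 12)/(z - 7) + 44/15 = [(-4z + 12)·(-15) − 44·(z - 7)] / [(-15)·(z - 7)] = 16(z + 8) / ((-15)(z - 7)).
So |(-4z + 12)/(z - 7) + 44/15| = 16|z + 8| / (15·|z − 7|).
Require delta ≤ 15/2, so |z − 7| ≥ |-15| − |z + 8| > 15 − 15/2 = 15/2.
Hence |(-4z + 12)/(z - 7) + 44/15| < 16|z + 8|/(15·(15/2)) = (32/225)|z + 8|, which is < eps once |z + 8| < (225/32)eps.
Take delta = min(15/2, (225/32)eps). Then 0 < |z + 8| < delta forces both bounds, so |(-4z + 12)/(z - 7) + 44/15| < eps.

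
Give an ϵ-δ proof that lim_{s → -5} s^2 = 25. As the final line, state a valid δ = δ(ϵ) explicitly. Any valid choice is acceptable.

Let ϵ > 0 be given. We seek δ > 0 with 0 < |s + 5| < δ ⇒ |s^2 − 25| < ϵ.
Factor: s^2 − 25 = (s + 5)(s - 5), so |s^2 − 25| = |s + 5|·|s - 5|.
Restrict δ ≤ 1. Then |s + 5| < 1 gives |s| < 6, so by the triangle inequality |s - 5| ≤ 6 + 5 = 11.
Hence |s^2 − 25| ≤ 11|s + 5|, which is < ϵ once |s + 5| < ϵ/11.
Take δ = min(1, ϵ/11). If 0 < |s + 5| < δ then both bounds hold and |s^2 − 25| ≤ 11|s + 5| < 11·(ϵ/11) = ϵ.

δ = min(1, ϵ/11)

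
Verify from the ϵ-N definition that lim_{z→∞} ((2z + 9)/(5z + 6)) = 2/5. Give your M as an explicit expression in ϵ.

M = (33/25)/ϵ

Fix ϵ > 0. We seek M > 0 such that z > M implies |(2z + 9)/(5z + 6) − (2/5)| < ϵ.
(2z + 9)/(5z + 6) − (2/5) = (5(2z + 9) − 2(5z + 6)) / (5(5z + 6)) = 33/(5(5z + 6)).
For z > 0 we have 5z + 6 > 5z, so |(2z + 9)/(5z + 6) − (2/5)| = 33/(5(5z + 6)) < 33/(5·5z) = (33/25)/z.
Thus |(2z + 9)/(5z + 6) − (2/5)| < ϵ whenever z > (33/25)/ϵ.
Take M = (33/25)/ϵ. If z > M then |(2z + 9)/(5z + 6) − (2/5)| < (33/25)/z < ϵ.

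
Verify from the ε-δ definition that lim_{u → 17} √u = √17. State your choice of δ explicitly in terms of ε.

Fix ε > 0. We want δ > 0 such that 0 < |u − 17| < δ implies |√u − √17| < ε.
Rationalise: √u − √17 = (u − 17)/(√u + √17), so |√u − √17| = |u − 17|/(√u + √17).
Restrict δ ≤ 17 so that |u − 17| < 17 forces u > 0, and then √u + √17 > √17.
Hence |√u − √17| < |u − 17|/√17, which is < ε once |u − 17| < √17·ε.
Take δ = min(17, √17·ε). If 0 < |u − 17| < δ then u > 0 and |√u − √17| < |u − 17|/√17 < ε.

δ = min(17, √17·ε)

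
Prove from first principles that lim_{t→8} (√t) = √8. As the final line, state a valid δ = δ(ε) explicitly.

δ = min(8, √8·ε)

Let ε > 0 be given. We want δ > 0 such that 0 < |t − 8| < δ implies |√t − √8| < ε.
Multiplying by the conjugate, |√t − √8| = |t − 8|/(√t + √8).
Restrict δ ≤ 8 so that |t − 8| < 8 forces t > 0, and then √t + √8 > √8.
Hence |√t − √8| < |t − 8|/√8, which is < ε once |t − 8| < √8·ε.
Take δ = min(8, √8·ε). If 0 < |t − 8| < δ then t > 0 and |√t − √8| < |t − 8|/√8 < ε.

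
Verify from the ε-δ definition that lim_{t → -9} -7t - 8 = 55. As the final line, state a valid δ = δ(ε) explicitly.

δ = ε/7

Let ε > 0 be given. We need δ > 0 so that 0 < |t + 9| < δ implies |(-7t - 8) − 55| < ε.
|(-7t - 8) − 55| = |-7t - 63| = 7|t + 9|.
So 7|t + 9| < ε exactly when |t + 9| < ε/7.
Choosing δ = ε/7 gives |(-7t - 8) − 55| = 7|t + 9| < ε whenever |t + 9| < δ.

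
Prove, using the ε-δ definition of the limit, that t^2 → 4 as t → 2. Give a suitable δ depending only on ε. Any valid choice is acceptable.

δ = min(2, ε/6)

Let ε > 0 be given. We seek δ > 0 with 0 < |t − 2| < δ ⇒ |t^2 − 4| < ε.
Factor: t^2 − 4 = (t − 2)(t + 2), so |t^2 − 4| = |t − 2|·|t + 2|.
Impose δ ≤ 2 so that |t| < 4; then |t + 2| ≤ 6.
Hence |t^2 − 4| ≤ 6|t − 2|, which is < ε once |t − 2| < ε/6.
Take δ = min(2, ε/6). If 0 < |t − 2| < δ then both bounds hold and |t^2 − 4| ≤ 6|t − 2| < 6·(ε/6) = ε.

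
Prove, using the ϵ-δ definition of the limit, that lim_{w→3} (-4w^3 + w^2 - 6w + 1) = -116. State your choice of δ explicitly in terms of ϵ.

Let ϵ > 0. We want δ > 0 such that 0 < |w − 3| < δ implies |(-4w^3 + w^2 - 6w + 1) + 116| < ϵ.
(-4w^3 + w^2 - 6w + 1) + 116 = -4w^3 + w^2 - 6w + 117 = (w − 3)(-4w^2 - 11w - 39).
So |(-4w^3 + w^2 - 6w + 1) + 116| = |w − 3|·|-4w^2 - 11w - 39|.
Require δ ≤ 1. Then |w − 3| < 1 gives |w| < 4, and by the triangle inequality |-4w^2 - 11w - 39| ≤ 4·4^2 + 11·4 + 39 = 147.
Hence |(-4w^3 + w^2 - 6w + 1) + 116| ≤ 147|w − 3| < ϵ provided |w − 3| < ϵ/147.
Take δ = min(1, ϵ/147). Then 0 < |w − 3| < δ gives both |w − 3| < 1 and |w − 3| < ϵ/147, so |(-4w^3 + w^2 - 6w + 1) + 116| < ϵ.

δ = min(1, ϵ/147)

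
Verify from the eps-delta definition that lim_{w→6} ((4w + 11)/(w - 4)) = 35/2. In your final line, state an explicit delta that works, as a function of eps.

Fix eps > 0. We want delta > 0 with 0 < |w − 6| < delta ⇒ |(4w + 11)/(w - 4) − (35/2)| < eps.
Combining over a common denominator, (4w + 11)/(w - 4) − (35/2) = [(4w + 11)·2 − 35·(w - 4)] / [2·(w - 4)] = -27(w − 6) / (2(w - 4)).
So |(4w + 11)/(w - 4) − (35/2)| = 27|w − 6| / (2·|w − 4|).
Restrict delta ≤ 1. Then |w − 6| < 1 gives |w − 4| = |(w − 6) + 2| ≥ 2 − 1 = 1.
Hence |(4w + 11)/(w - 4) − (35/2)| < 27|w − 6|/(2·1) = (27/2)|w − 6|, which is < eps once |w − 6| < (2/27)eps.
Take delta = min(1, (2/27)eps). Then 0 < |w − 6| < delta forces both bounds, so |(4w + 11)/(w - 4) − (35/2)| < eps.

delta = min(1, (2/27)eps)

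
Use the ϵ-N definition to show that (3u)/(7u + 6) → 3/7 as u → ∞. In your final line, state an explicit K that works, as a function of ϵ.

K = (18/49)/ϵ

Fix ϵ > 0. We seek K > 0 such that u > K implies |(3u)/(7u + 6) − (3/7)| < ϵ.
(3u)/(7u + 6) − (3/7) = (7(3u) − 3(7u + 6)) / (7(7u + 6)) = -18/(7(7u + 6)).
For u > 0 we have 7u + 6 > 7u, so |(3u)/(7u + 6) − (3/7)| = 18/(7(7u + 6)) < 18/(7·7u) = (18/49)/u.
Thus |(3u)/(7u + 6) − (3/7)| < ϵ whenever u > (18/49)/ϵ.
Take K = (18/49)/ϵ. If u > K then |(3u)/(7u + 6) − (3/7)| < (18/49)/u < ϵ.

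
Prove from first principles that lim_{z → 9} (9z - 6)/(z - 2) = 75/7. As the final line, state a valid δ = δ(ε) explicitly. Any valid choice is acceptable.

δ = min(7/2, (49/24)ε)

Let ε > 0. We want δ > 0 with 0 < |z − 9| < δ ⇒ |(9z - 6)/(z - 2) − (75/7)| < ε.
Combining over a common denominator, (9z - 6)/(z - 2) − (75/7) = [(9z - 6)·7 − 75·(z - 2)] / [7·(z - 2)] = -12(z − 9) / (7(z - 2)).
So |(9z - 6)/(z - 2) − (75/7)| = 12|z − 9| / (7·|z − 2|).
Restrict δ ≤ 7/2. Then |z − 9| < 7/2 gives |z − 2| = |(z − 9) + 7| ≥ 7 − 7/2 = 7/2.
Hence |(9z - 6)/(z - 2) − (75/7)| < 12|z − 9|/(7·(7/2)) = (24/49)|z − 9|, which is < ε once |z − 9| < (49/24)ε.
Take δ = min(7/2, (49/24)ε). Then 0 < |z − 9| < δ forces both bounds, so |(9z - 6)/(z - 2) − (75/7)| < ε.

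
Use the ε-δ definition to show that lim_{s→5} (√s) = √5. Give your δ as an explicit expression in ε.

δ = min(5, √5·ε)

Let ε > 0 be given. We want δ > 0 such that 0 < |s − 5| < δ implies |√s − √5| < ε.
Rationalise: √s − √5 = (s − 5)/(√s + √5), so |√s − √5| = |s − 5|/(√s + √5).
Restrict δ ≤ 5 so that |s − 5| < 5 forces s > 0, and then √s + √5 > √5.
Hence |√s − √5| < |s − 5|/√5, which is < ε once |s − 5| < √5·ε.
Take δ = min(5, √5·ε). If 0 < |s − 5| < δ then s > 0 and |√s − √5| < |s − 5|/√5 < ε.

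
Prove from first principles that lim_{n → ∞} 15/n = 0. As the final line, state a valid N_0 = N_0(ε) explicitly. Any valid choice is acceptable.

Let ε > 0 be given. For n ≥ 1, |15/n − 0| = 15/(n) ≤ 15/n.
We need 15/n < ε, i.e. n > 15/ε.
Take N_0 = 15/ε. If n > N_0 then |15/n| ≤ 15/n < ε.

N_0 = 15/ε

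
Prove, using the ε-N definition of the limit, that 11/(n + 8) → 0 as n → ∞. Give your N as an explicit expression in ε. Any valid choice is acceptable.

N = 11/ε

Let ε > 0. For n ≥ 1, |11/(n + 8) − 0| = 11/(n + 8) ≤ 11/n.
We need 11/n < ε, i.e. n > 11/ε.
Take N = 11/ε. If n > N then |11/(n + 8)| ≤ 11/n < ε.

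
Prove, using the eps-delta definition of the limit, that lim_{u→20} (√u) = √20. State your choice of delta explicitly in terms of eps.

Let eps > 0 be given. We want delta > 0 such that 0 < |u − 20| < delta implies |√u − √20| < eps.
Multiplying by the conjugate, |√u − √20| = |u − 20|/(√u + √20).
Restrict delta ≤ 20 so that |u − 20| < 20 forces u > 0, and then √u + √20 > √20.
Hence |√u − √20| < |u − 20|/√20, which is < eps once |u − 20| < √20·eps.
Take delta = min(20, √20·eps). If 0 < |u − 20| < delta then u > 0 and |√u − √20| < |u − 20|/√20 < eps.

delta = min(20, √20·eps)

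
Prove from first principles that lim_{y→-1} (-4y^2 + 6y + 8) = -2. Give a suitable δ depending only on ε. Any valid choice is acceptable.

δ = min(1, ε/18)

Suppose ε > 0. We want δ > 0 such that 0 < |y + 1| < δ implies |(-4y^2 + 6y + 8) + 2| < ε.
(-4y^2 + 6y + 8) + 2 = -4y^2 + 6y + 10 = (y + 1)(-4y + 10).
So |(-4y^2 + 6y + 8) + 2| = |y + 1|·|-4y + 10|.
Require δ ≤ 1. Then |y + 1| < 1 gives |y| < 2, and by the triangle inequality |-4y + 10| ≤ 4·2 + 10 = 18.
Hence |(-4y^2 + 6y + 8) + 2| ≤ 18|y + 1| < ε provided |y + 1| < ε/18.
Take δ = min(1, ε/18). Then 0 < |y + 1| < δ gives both |y + 1| < 1 and |y + 1| < ε/18, so |(-4y^2 + 6y + 8) + 2| < ε.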